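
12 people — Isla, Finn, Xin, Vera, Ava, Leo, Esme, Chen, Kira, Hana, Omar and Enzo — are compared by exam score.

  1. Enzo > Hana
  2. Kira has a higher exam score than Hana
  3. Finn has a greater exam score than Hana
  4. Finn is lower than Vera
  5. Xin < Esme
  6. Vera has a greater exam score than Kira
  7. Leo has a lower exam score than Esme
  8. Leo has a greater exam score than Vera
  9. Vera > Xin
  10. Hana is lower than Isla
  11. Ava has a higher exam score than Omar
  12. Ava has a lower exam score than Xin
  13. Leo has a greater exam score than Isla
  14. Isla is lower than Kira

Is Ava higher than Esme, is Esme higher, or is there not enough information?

Ava < Xin and Xin < Vera give Ava < Vera.
Then Vera < Leo extends the chain to Leo.
With Leo < Esme: Ava < Xin < Vera < Leo < Esme.
So Esme is higher.

Esme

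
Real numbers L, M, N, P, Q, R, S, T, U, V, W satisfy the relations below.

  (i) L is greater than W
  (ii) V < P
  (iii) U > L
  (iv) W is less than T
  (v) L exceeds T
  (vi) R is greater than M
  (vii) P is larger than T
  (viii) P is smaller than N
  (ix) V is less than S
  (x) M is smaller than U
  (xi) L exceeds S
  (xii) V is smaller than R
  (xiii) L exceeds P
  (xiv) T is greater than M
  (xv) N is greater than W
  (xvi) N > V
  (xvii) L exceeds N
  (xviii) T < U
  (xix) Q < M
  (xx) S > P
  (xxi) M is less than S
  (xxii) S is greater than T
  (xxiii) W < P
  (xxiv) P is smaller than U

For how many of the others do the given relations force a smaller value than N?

Directly below N: W, V, P.
One step further: T (4 so far).
One step further: M (5 so far).
One step further: Q (6 so far).
Nothing else is reachable below N; 6 in all.

6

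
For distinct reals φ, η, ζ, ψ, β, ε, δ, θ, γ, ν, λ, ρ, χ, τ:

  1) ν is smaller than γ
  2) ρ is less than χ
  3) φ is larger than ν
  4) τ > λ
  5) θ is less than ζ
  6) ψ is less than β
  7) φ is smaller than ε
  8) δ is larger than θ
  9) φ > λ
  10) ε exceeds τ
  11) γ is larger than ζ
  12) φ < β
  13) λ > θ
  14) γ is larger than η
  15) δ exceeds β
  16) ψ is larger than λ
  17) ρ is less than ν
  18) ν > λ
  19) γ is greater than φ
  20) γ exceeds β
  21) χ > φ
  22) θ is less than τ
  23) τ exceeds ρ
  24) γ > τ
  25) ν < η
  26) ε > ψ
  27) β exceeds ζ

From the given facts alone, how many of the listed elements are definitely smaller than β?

From β the given relations immediately reach ζ, φ, ψ.
From those, θ, λ, ν — 6 in total.
From those, ρ — 7 in total.
Nothing else is reachable below β; 7 in all.

7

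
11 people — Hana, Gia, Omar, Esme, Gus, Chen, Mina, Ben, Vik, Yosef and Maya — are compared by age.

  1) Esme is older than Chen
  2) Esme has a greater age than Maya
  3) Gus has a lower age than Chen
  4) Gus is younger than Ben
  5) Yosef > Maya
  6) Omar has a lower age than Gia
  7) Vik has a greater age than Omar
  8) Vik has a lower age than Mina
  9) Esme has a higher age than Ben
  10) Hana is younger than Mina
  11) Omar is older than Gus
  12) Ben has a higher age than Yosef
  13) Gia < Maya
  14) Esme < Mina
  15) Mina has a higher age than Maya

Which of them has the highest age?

Mina

Gus is not greatest since Gus < Ben; Omar is not greatest since Omar < Vik; Chen is not greatest since Chen < Esme; Gia is not greatest since Gia < Maya; Maya is not greatest since Maya < Mina; Yosef is not greatest since Yosef < Ben; Hana is not greatest since Hana < Mina; Ben is not greatest since Ben < Esme; Vik is not greatest since Vik < Mina; Esme is not greatest since Esme < Mina.
Only Mina has nothing above it, so Mina is the highest age.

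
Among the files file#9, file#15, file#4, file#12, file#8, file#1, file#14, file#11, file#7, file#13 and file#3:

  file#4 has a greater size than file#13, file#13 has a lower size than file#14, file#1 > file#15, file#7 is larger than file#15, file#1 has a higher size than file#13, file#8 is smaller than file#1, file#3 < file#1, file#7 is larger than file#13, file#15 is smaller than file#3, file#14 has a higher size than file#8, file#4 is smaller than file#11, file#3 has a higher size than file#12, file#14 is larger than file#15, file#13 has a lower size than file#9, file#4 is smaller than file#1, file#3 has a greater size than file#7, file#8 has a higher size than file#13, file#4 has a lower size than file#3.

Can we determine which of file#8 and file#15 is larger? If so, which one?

undetermined

Following every chain through file#15: above file#15 we get file#14, file#7, file#3, file#1.
file#8 is not reached, and no chain runs the other way from file#8 to file#15.
So the given relations leave the order of file#15 and file#8 undetermined.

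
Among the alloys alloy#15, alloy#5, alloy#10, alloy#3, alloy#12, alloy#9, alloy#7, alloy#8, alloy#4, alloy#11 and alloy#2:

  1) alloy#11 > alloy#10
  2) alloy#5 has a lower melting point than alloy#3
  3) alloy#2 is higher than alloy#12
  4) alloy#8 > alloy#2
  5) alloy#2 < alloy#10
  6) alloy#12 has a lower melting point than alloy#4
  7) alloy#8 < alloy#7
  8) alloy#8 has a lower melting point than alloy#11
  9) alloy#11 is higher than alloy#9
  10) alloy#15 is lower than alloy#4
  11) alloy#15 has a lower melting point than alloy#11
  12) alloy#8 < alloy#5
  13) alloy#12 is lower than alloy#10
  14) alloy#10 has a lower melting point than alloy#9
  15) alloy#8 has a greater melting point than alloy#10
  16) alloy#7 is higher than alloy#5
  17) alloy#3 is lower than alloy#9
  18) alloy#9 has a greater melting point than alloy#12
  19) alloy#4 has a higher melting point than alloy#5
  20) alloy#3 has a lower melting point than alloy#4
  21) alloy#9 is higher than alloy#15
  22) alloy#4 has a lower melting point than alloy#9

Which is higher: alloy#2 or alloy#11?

alloy#2 < alloy#10 < alloy#8 < alloy#5 < alloy#3 < alloy#4 < alloy#9 < alloy#11, by transitivity through alloy#10, alloy#8, alloy#5, alloy#3, alloy#4, alloy#9.
So alloy#2 < alloy#11; alloy#11 is the higher of the two.

alloy#11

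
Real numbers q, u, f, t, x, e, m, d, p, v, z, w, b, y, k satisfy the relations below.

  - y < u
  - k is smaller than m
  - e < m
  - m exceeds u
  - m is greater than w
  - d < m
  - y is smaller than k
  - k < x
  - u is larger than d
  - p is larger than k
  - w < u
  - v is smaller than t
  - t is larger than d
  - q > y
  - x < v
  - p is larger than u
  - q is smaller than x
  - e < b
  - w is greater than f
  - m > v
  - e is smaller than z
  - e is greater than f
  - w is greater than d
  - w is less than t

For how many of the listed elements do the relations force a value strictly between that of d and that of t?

The relations place d below t. An element lies strictly between them when it is forced above d and also forced below t.
Above d: {w, u, m, p}. Below t: {f, y, k, q, w, x, v}.
Intersection: {w} — 1.

1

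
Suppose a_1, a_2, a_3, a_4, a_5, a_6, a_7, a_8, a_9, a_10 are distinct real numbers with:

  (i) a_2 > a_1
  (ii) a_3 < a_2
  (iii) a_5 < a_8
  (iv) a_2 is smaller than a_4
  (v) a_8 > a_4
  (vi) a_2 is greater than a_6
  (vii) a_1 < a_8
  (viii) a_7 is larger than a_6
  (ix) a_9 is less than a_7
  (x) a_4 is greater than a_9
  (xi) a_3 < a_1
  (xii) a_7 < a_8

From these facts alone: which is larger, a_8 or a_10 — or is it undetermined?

undetermined

Following every chain through a_10: nothing is chained to a_10.
a_8 is not reached, and no chain runs the other way from a_8 to a_10.
So the given relations leave the order of a_10 and a_8 undetermined.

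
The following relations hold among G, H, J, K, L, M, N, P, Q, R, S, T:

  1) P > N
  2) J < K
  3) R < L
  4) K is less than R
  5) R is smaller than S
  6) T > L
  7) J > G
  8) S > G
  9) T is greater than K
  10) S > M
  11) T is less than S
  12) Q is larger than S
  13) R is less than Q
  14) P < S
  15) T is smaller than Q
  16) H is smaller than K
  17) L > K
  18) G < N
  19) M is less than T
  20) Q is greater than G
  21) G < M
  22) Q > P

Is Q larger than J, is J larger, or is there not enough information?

J < K and K < R give J < R.
With R < L: J < K < R < L.
With L < T: J < K < R < L < T.
With T < S: J < K < R < L < T < S.
Then S < Q extends the chain to Q.
So Q is larger.

Q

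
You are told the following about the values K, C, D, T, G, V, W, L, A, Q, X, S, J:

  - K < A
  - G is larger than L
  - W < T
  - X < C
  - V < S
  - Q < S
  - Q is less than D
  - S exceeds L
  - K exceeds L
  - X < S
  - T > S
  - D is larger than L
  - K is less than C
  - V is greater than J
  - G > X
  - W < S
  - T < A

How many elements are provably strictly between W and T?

The relations place W below T. An element lies strictly between them when it is forced above W and also forced below T.
Above W: {S, A}. Below T: {Q, X, L, J, V, S}.
Intersection: {S} — 1.

1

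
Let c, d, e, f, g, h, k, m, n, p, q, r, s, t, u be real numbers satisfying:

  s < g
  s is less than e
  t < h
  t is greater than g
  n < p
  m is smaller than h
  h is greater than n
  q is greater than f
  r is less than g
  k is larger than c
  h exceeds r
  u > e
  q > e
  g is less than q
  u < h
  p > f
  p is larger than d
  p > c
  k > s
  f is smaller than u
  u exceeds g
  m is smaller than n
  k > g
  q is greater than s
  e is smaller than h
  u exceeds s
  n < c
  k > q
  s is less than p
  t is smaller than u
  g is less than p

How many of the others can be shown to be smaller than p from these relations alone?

8

From p the given relations immediately reach s, f, g, d, n, c.
From those, r, m — 8 in total.
Nothing else is reachable below p; 8 in all.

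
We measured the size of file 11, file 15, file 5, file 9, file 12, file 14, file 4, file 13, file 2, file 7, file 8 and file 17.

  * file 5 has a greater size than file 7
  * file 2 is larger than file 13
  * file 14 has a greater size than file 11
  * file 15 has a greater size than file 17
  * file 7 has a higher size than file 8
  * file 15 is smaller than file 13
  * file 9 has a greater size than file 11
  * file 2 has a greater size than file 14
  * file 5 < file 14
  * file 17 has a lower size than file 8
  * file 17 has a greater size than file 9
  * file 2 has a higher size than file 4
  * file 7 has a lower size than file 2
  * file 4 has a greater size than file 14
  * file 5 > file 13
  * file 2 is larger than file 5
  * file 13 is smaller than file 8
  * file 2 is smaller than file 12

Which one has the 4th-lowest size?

file 15

Chaining the given pairs: file 11 < file 9 < file 17 < file 15 < file 13 < file 8 < file 7 < file 5 < file 14 < file 4 < file 2 < file 12.
Counting 4 from the smallest end gives file 15.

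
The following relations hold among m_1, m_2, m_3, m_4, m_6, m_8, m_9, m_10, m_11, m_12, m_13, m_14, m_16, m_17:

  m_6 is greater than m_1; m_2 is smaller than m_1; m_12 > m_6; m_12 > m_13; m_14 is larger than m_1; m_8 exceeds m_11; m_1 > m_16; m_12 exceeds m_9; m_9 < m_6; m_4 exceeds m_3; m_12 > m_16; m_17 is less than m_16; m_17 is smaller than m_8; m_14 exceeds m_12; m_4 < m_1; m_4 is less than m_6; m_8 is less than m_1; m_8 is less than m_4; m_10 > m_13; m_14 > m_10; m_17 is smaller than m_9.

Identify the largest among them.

m_17 is not greatest since m_17 < m_9; m_13 is not greatest since m_13 < m_10; m_9 is not greatest since m_9 < m_6; m_3 is not greatest since m_3 < m_4; m_2 is not greatest since m_2 < m_1; m_16 is not greatest since m_16 < m_1; m_10 is not greatest since m_10 < m_14; m_11 is not greatest since m_11 < m_8; m_8 is not greatest since m_8 < m_4; m_4 is not greatest since m_4 < m_6; m_1 is not greatest since m_1 < m_6; m_6 is not greatest since m_6 < m_12; m_12 is not greatest since m_12 < m_14.
Only m_14 has nothing above it, so m_14 is the largest.

m_14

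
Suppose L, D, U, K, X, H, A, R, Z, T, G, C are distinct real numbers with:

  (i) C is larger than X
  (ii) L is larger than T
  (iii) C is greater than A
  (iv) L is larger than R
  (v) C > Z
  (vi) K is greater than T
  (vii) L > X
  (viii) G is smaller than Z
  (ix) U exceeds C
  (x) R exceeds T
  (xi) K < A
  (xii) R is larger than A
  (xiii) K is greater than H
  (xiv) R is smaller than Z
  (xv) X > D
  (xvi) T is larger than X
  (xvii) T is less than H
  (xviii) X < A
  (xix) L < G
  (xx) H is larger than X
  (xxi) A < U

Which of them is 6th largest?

R

The consecutive relations fix a unique order: D < X < T < H < K < A < R < L < G < Z < C < U.
The 6th largest is R.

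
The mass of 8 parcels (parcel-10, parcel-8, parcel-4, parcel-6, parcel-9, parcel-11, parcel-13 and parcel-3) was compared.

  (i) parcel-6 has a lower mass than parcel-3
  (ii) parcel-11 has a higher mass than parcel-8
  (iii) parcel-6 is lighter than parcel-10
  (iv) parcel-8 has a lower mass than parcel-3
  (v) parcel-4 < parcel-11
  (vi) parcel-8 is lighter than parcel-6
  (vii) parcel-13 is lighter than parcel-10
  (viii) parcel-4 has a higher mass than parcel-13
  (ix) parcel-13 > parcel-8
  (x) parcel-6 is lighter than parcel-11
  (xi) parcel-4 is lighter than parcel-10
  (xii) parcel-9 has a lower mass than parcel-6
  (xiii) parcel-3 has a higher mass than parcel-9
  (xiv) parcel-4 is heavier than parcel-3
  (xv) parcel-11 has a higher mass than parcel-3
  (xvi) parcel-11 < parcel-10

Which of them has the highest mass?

Chaining downward from parcel-10: directly below it, parcel-13, parcel-6, parcel-4, parcel-11; then parcel-8, parcel-9, parcel-3.
That covers every other element, and nothing is given above parcel-10, so parcel-10 is the highest mass.

parcel-10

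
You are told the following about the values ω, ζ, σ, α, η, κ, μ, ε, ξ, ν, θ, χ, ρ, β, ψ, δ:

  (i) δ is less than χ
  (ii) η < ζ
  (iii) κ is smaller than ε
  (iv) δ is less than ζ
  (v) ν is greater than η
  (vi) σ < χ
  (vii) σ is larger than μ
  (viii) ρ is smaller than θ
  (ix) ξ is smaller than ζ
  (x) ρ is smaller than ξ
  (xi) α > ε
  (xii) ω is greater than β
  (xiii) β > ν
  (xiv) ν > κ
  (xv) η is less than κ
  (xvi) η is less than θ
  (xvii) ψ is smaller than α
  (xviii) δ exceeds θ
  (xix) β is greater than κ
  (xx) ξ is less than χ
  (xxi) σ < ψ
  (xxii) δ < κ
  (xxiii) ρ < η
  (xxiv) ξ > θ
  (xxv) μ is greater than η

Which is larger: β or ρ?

β

ρ < η and η < θ give ρ < θ.
Then θ < δ extends the chain to δ.
With δ < κ: ρ < η < θ < δ < κ.
With κ < ν: ρ < η < θ < δ < κ < ν.
Then ν < β extends the chain to β.
So ρ < β; β is the larger of the two.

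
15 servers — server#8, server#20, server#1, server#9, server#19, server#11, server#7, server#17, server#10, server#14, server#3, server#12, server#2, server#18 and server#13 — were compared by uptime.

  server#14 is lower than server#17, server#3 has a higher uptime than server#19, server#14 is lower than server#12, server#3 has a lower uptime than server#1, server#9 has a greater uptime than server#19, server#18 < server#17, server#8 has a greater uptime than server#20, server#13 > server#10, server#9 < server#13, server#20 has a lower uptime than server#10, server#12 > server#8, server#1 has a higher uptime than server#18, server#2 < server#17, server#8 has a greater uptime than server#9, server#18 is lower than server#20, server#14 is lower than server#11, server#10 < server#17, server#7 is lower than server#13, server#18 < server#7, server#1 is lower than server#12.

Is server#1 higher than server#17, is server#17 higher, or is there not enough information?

Following every chain through server#1: above server#1 we get server#12; below server#1 we get server#19, server#18, server#3.
server#17 is not reached, and no chain runs the other way from server#17 to server#1.
So the given relations leave the order of server#1 and server#17 undetermined.

undetermined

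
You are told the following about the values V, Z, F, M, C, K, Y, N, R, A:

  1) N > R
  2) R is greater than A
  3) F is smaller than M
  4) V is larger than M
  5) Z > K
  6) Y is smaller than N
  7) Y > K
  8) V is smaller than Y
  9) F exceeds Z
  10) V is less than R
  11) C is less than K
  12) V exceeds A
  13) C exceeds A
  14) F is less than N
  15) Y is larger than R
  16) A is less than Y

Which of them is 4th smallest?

Z

Piecing the relations together gives one ordering: A < C < K < Z < F < M < V < R < Y < N.
Counting 4 from the smallest end gives Z.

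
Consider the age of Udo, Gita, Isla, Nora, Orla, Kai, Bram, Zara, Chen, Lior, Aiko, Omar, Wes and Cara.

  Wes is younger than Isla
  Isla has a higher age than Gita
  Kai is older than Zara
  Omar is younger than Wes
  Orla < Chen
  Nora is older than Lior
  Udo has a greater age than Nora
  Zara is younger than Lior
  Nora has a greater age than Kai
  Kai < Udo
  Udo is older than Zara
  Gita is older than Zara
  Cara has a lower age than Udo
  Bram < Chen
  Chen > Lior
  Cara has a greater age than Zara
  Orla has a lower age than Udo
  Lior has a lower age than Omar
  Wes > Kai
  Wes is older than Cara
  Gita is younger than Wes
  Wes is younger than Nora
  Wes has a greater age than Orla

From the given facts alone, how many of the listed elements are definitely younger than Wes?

7

Directly below Wes: Orla, Cara, Gita, Omar, Kai.
One step further: Zara, Lior (7 so far).
No other element is forced below Wes by the given relations, so the count is 7.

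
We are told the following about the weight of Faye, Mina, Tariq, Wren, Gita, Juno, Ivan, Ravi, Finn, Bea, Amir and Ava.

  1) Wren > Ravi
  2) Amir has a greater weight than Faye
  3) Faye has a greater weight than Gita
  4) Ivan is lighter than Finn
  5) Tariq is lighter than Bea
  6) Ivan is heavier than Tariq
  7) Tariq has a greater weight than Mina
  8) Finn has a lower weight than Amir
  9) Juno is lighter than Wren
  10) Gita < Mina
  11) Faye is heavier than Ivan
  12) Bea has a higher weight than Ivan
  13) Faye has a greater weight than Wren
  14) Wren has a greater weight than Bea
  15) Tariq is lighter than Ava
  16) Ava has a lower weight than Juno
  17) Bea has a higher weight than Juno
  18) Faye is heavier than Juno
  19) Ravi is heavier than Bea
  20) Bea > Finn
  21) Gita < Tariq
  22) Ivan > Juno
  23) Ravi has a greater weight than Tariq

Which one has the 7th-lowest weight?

Finn

The consecutive relations fix a unique order: Gita < Mina < Tariq < Ava < Juno < Ivan < Finn < Bea < Ravi < Wren < Faye < Amir.
Counting 7 from the smallest end gives Finn.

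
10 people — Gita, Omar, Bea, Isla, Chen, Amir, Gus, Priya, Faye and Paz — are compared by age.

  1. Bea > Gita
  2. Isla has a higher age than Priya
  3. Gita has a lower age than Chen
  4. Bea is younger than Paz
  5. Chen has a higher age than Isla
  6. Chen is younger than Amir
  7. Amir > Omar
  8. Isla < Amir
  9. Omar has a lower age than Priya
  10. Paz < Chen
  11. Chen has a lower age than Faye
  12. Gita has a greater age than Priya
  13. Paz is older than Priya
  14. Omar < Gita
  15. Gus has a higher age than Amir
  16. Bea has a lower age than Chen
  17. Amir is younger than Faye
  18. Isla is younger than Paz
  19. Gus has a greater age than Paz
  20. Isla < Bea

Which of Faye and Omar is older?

Faye

Following the relations from Omar: Omar < Priya < Gita < Bea < Paz < Chen < Amir < Faye.
So Omar < Faye; Faye is the older of the two.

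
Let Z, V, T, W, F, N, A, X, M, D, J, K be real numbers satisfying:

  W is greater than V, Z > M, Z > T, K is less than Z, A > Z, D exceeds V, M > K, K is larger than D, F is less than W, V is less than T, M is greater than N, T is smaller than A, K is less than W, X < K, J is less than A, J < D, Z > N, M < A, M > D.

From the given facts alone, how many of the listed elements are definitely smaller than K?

4

Directly below K: X, D.
One step further: V, J (4 so far).
Nothing else is reachable below K; 4 in all.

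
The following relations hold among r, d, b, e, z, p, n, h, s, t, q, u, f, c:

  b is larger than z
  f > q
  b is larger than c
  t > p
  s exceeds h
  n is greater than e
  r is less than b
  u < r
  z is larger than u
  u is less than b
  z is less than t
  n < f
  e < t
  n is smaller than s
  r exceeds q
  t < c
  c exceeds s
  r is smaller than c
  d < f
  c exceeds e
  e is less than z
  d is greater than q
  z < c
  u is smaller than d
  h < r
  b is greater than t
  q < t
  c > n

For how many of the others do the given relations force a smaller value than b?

11

The elements the relations force below b are e, p, u, h, n, q, r, z, t, s, c — no chain reaches any other.
That is 11.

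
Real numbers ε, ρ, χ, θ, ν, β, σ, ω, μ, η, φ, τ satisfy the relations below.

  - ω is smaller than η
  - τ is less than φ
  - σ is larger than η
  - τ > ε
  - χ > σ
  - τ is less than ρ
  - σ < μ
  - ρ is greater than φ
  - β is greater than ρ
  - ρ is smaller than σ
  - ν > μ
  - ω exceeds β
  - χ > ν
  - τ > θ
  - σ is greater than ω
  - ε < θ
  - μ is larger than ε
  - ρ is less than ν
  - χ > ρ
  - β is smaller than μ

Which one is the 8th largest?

ρ

Piecing the relations together gives one ordering: ε < θ < τ < φ < ρ < β < ω < η < σ < μ < ν < χ.
The 8th largest is ρ.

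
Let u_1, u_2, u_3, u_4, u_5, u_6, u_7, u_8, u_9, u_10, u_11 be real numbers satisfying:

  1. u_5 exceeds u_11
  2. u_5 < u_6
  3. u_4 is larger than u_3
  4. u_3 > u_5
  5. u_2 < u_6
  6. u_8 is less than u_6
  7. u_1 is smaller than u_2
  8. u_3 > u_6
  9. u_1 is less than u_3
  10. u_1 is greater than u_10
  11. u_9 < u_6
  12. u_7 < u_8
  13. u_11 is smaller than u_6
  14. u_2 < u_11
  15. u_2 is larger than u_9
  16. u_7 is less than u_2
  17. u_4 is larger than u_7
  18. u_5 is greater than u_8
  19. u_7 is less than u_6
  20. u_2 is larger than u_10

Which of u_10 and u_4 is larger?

u_10 < u_1 < u_2 < u_11 < u_5 < u_6 < u_3 < u_4, by transitivity through u_1, u_2, u_11, u_5, u_6, u_3.
So u_10 < u_4; u_4 is the larger of the two.

u_4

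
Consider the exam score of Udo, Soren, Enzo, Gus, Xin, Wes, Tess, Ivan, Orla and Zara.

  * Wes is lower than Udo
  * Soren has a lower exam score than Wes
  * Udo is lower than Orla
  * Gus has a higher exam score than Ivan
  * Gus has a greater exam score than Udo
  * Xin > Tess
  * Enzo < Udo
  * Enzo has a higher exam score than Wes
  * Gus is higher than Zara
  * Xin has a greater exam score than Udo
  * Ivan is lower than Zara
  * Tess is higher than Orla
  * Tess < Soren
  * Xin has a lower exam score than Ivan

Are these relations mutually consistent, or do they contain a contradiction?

We have Udo < Orla stated directly, yet also Orla < Tess < Soren < Wes < Enzo < Udo by chaining the others — so Orla < Udo. Contradiction.

inconsistent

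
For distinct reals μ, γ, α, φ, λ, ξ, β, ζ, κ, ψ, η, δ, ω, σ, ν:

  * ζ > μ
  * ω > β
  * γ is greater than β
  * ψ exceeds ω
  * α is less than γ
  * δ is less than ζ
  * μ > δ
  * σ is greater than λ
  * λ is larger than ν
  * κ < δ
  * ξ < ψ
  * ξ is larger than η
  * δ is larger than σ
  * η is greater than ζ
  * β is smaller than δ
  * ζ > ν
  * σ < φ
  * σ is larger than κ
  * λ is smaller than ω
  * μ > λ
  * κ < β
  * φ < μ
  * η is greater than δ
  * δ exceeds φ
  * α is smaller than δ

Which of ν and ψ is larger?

Chaining the given relations: ν < λ < σ < φ < δ < μ < ζ < η < ξ < ψ.
So ν < ψ; ψ is the larger of the two.

ψ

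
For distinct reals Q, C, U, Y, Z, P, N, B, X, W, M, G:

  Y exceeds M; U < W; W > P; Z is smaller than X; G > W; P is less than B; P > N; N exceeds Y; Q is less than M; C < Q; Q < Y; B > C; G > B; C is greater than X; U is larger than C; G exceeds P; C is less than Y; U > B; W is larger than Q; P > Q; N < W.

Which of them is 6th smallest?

Chaining the given pairs: Z < X < C < Q < M < Y < N < P < B < U < W < G.
Counting 6 from the smallest end gives Y.

Y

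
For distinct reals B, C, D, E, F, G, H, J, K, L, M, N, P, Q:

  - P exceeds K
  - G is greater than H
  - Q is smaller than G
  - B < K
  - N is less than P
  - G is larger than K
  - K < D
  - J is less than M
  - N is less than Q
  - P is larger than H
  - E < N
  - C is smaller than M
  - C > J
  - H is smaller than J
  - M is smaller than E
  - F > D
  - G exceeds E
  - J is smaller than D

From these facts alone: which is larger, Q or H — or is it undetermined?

Q

Following the relations from H: H < J < C < M < E < N < Q.
So Q is larger.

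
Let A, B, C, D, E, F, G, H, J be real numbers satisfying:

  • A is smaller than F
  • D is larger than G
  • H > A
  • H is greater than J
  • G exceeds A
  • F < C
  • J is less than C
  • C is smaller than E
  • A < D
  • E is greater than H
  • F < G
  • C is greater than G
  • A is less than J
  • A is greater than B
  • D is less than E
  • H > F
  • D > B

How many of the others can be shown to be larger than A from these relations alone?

7

From A the given relations immediately reach F, J, G, D, H.
From those, C, E — 7 in total.
No other element is forced above A by the given relations, so the count is 7.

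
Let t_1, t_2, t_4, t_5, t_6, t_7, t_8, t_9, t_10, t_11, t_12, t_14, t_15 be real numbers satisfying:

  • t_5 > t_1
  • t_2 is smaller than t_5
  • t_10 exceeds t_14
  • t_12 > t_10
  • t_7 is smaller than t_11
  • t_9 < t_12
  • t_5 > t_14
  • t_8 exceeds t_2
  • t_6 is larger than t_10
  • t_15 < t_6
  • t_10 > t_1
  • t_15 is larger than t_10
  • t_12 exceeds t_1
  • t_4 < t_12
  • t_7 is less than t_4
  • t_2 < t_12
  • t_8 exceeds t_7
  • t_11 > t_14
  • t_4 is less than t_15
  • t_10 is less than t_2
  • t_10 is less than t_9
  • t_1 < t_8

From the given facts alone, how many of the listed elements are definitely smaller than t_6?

Directly below t_6: t_10, t_15.
One step further: t_14, t_1, t_4 (5 so far).
One step further: t_7 (6 so far).
Nothing else is reachable below t_6; 6 in all.

6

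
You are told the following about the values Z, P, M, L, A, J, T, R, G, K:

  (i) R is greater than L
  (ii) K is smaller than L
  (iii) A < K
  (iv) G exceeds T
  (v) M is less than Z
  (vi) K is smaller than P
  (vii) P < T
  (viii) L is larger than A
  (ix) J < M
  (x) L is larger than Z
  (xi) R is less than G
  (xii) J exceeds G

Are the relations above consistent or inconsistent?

inconsistent

Chaining the given relations yields G < J < M < Z < L < R, so G < R. But one relation states R < G. These cannot both hold.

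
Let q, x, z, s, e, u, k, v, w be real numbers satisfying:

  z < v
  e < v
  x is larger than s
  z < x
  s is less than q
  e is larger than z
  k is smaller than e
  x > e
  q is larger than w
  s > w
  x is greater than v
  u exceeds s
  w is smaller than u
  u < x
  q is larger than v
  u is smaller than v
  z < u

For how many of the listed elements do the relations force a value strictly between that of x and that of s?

Chaining upward from s reaches: u, v, q.
Chaining downward from x reaches: z, k, w, e, u, v.
Strictly between s and x are those in both lists: u, v — 2 elements.

2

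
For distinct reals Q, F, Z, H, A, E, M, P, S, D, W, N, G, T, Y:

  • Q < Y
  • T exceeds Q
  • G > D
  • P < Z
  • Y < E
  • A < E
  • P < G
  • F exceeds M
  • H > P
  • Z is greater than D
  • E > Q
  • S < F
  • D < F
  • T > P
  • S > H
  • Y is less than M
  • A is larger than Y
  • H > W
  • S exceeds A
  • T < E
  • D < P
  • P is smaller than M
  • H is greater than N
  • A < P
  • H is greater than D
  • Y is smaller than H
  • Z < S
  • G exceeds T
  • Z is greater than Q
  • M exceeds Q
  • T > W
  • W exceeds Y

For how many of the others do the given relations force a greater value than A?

9

From A the given relations immediately reach P, S, E.
From those, M, H, T, Z, F, G — 9 in total.
No other element is forced above A by the given relations, so the count is 9.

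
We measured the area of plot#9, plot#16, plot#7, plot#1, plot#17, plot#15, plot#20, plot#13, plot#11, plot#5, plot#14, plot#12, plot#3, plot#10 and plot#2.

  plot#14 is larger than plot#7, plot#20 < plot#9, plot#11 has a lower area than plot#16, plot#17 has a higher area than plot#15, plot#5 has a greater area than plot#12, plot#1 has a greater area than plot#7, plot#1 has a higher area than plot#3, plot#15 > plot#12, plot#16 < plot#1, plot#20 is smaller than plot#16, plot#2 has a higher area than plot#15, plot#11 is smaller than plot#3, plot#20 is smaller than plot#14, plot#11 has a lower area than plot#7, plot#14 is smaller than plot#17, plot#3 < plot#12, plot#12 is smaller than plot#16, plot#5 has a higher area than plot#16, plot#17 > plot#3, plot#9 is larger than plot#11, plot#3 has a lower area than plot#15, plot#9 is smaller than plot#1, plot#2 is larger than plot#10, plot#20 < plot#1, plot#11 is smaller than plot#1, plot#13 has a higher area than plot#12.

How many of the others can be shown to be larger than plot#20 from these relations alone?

Directly above plot#20: plot#16, plot#14, plot#9, plot#1.
One step further: plot#5, plot#17 (6 so far).
Nothing else is reachable above plot#20; 6 in all.

6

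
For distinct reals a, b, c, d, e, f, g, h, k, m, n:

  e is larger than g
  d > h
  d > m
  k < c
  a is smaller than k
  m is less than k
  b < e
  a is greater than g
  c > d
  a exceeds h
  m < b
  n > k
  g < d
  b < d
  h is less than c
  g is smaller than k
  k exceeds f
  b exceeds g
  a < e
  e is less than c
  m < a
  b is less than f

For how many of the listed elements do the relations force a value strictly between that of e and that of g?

Chaining upward from g reaches: b, f, a, k, d, n, c.
Chaining downward from e reaches: h, m, b, a.
Strictly between g and e are those in both lists: b, a — 2 elements.

2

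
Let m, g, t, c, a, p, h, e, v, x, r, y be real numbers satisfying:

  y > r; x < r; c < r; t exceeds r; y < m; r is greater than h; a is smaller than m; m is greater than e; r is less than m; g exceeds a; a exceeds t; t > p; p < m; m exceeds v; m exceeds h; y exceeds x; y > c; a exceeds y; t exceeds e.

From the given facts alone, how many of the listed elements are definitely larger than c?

Directly above c: r, y.
One step further: t, a, m (5 so far).
One step further: g (6 so far).
No other element is forced above c by the given relations, so the count is 6.

6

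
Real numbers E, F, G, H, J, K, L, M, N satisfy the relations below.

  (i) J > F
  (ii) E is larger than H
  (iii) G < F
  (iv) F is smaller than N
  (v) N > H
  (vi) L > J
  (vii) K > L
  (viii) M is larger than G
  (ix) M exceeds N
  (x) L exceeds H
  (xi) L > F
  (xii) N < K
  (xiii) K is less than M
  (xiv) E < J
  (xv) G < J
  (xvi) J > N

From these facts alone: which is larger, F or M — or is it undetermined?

M

F < N < J < L < K < M, by transitivity through N, J, L, K.
So M is larger.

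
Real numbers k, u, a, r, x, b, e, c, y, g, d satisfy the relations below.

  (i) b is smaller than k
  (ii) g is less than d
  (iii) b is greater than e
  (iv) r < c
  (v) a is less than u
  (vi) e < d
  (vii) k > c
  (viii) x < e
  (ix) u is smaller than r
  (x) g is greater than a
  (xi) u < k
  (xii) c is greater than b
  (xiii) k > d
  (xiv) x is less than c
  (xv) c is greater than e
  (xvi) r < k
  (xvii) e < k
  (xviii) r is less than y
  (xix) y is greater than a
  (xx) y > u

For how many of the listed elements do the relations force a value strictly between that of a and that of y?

The relations place a below y. An element lies strictly between them when it is forced above a and also forced below y.
Above a: {u, g, r, d, c, k}. Below y: {u, r}.
Intersection: {u, r} — 2.

2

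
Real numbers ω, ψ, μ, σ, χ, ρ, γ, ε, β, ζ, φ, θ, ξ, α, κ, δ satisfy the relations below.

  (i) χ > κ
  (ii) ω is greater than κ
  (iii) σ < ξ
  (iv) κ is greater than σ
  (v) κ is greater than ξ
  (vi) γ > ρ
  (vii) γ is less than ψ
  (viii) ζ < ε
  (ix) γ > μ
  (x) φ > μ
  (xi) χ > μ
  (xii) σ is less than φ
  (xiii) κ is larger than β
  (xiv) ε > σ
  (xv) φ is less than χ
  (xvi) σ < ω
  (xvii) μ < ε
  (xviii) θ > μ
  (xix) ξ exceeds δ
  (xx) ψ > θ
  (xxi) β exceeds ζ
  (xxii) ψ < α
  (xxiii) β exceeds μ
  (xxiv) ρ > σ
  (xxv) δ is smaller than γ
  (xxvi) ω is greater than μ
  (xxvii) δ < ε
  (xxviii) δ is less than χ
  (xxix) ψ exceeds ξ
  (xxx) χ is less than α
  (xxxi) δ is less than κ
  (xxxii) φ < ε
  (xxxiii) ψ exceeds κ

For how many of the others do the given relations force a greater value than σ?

Directly above σ: ξ, ρ, κ, φ, ε, ω.
One step further: γ, ψ, χ (9 so far).
One step further: α (10 so far).
Nothing else is reachable above σ; 10 in all.

10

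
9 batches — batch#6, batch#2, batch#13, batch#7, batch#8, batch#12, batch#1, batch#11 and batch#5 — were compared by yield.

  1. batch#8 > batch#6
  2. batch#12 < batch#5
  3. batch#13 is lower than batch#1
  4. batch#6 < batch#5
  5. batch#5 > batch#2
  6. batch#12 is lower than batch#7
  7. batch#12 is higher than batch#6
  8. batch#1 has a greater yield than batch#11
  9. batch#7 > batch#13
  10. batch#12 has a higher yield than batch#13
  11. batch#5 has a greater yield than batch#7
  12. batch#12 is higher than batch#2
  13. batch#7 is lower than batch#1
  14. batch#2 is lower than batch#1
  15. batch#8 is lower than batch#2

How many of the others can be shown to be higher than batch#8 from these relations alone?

5

The elements the relations force above batch#8 are batch#2, batch#12, batch#7, batch#1, batch#5 — no chain reaches any other.
That is 5.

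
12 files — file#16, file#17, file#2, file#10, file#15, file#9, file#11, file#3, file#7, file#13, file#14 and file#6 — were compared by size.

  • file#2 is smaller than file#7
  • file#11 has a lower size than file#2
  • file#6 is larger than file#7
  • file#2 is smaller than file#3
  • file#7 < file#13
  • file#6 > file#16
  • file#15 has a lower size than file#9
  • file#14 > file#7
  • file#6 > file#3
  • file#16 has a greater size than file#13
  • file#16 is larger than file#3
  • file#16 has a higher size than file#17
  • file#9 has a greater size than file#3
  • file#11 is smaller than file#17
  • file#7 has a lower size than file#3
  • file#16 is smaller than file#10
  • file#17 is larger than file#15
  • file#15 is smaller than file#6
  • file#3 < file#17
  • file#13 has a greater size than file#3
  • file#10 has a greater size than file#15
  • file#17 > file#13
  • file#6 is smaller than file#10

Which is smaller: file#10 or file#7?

file#7

The relevant relations are file#7 < file#3; file#3 < file#13; file#13 < file#17; file#17 < file#16; file#16 < file#6; file#6 < file#10.
Chaining these gives file#7 < file#3 < file#13 < file#17 < file#16 < file#6 < file#10.
So file#7 < file#10; file#7 is the smaller of the two.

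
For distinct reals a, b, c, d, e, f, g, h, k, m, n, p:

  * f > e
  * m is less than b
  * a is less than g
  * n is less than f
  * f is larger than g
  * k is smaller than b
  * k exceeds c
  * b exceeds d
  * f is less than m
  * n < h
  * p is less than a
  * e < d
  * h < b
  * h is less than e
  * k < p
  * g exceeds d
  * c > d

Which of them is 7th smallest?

p

The consecutive relations fix a unique order: n < h < e < d < c < k < p < a < g < f < m < b.
The 7th smallest is p.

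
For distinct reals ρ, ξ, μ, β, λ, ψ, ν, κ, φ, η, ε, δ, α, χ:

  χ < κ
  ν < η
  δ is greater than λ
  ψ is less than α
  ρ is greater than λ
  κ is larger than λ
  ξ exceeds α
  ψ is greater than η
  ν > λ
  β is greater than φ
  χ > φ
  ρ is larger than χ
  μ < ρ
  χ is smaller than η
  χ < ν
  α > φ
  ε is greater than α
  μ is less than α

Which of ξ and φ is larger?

ξ

Chaining the given relations: φ < χ < ν < η < ψ < α < ξ.
So φ < ξ; ξ is the larger of the two.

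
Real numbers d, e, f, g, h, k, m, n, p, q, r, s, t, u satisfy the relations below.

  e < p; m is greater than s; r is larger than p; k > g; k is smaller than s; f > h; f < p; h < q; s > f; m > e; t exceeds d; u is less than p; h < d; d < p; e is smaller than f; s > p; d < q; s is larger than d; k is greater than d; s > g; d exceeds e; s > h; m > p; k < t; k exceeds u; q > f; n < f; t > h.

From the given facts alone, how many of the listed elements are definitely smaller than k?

The elements the relations force below k are u, h, g, e, d — no chain reaches any other.
That is 5.

5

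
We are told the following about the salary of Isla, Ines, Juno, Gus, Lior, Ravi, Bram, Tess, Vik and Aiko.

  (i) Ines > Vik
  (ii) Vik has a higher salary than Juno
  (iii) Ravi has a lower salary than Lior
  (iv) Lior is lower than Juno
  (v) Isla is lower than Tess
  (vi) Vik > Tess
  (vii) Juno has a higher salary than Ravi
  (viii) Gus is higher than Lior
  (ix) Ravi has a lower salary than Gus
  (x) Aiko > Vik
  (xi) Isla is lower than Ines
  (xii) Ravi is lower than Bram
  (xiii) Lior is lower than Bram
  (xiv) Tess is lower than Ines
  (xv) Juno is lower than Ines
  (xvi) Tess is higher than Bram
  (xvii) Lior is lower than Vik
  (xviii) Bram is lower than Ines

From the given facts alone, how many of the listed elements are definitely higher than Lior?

7

Directly above Lior: Gus, Juno, Bram, Vik.
One step further: Tess, Aiko, Ines (7 so far).
No other element is forced above Lior by the given relations, so the count is 7.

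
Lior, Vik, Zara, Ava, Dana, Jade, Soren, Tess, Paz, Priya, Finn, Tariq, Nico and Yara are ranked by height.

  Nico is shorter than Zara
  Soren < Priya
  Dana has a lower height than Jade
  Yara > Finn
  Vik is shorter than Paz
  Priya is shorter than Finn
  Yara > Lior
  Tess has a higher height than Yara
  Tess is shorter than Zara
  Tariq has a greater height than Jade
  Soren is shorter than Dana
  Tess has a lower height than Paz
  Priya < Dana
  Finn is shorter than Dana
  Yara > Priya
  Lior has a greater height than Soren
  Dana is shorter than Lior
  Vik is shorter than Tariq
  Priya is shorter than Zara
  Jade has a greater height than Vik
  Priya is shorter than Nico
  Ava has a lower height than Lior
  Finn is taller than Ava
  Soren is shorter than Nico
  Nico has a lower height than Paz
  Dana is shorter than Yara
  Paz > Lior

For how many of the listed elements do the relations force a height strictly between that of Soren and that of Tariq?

The relations place Soren below Tariq. An element lies strictly between them when it is forced above Soren and also forced below Tariq.
Above Soren: {Priya, Finn, Dana, Lior, Nico, Jade, Yara, Tess, Paz, Zara}. Below Tariq: {Vik, Ava, Priya, Finn, Dana, Jade}.
Intersection: {Priya, Finn, Dana, Jade} — 4.

4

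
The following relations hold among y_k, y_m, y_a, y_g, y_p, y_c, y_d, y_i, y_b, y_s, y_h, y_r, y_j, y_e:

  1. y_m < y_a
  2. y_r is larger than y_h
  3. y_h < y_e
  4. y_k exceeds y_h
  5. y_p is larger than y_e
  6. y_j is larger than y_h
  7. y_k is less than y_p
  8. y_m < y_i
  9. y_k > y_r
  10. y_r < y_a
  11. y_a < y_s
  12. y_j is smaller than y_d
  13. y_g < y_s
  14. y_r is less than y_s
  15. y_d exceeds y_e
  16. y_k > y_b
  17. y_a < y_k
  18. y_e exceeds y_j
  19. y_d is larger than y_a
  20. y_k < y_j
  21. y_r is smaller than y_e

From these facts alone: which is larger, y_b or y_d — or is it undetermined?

y_d

The relevant relations are y_b < y_k; y_k < y_j; y_j < y_e; y_e < y_d.
Chaining these gives y_b < y_k < y_j < y_e < y_d.
So y_d is larger.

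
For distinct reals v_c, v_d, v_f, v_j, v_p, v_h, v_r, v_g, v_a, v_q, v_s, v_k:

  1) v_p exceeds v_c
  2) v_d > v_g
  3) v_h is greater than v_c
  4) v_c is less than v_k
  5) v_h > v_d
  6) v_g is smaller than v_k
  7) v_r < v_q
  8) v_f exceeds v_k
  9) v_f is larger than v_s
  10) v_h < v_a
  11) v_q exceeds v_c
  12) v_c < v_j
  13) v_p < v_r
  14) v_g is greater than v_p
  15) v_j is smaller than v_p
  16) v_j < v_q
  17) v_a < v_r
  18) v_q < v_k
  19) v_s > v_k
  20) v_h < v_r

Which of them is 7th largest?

Chaining the given pairs: v_c < v_j < v_p < v_g < v_d < v_h < v_a < v_r < v_q < v_k < v_s < v_f.
The 7th largest is v_h.

v_h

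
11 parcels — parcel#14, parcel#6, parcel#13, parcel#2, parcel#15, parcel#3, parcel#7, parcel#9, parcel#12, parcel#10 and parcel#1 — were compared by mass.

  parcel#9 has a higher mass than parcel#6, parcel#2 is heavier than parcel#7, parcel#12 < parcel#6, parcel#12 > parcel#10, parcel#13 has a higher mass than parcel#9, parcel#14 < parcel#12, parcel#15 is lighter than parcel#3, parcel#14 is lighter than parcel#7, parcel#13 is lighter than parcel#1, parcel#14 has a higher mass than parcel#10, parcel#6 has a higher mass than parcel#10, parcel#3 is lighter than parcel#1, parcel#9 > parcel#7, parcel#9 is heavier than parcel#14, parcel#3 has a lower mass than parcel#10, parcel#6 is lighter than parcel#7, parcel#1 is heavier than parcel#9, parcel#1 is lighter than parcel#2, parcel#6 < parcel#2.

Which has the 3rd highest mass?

parcel#13

Chaining the given pairs: parcel#15 < parcel#3 < parcel#10 < parcel#14 < parcel#12 < parcel#6 < parcel#7 < parcel#9 < parcel#13 < parcel#1 < parcel#2.
Counting 3 from the largest end gives parcel#13.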